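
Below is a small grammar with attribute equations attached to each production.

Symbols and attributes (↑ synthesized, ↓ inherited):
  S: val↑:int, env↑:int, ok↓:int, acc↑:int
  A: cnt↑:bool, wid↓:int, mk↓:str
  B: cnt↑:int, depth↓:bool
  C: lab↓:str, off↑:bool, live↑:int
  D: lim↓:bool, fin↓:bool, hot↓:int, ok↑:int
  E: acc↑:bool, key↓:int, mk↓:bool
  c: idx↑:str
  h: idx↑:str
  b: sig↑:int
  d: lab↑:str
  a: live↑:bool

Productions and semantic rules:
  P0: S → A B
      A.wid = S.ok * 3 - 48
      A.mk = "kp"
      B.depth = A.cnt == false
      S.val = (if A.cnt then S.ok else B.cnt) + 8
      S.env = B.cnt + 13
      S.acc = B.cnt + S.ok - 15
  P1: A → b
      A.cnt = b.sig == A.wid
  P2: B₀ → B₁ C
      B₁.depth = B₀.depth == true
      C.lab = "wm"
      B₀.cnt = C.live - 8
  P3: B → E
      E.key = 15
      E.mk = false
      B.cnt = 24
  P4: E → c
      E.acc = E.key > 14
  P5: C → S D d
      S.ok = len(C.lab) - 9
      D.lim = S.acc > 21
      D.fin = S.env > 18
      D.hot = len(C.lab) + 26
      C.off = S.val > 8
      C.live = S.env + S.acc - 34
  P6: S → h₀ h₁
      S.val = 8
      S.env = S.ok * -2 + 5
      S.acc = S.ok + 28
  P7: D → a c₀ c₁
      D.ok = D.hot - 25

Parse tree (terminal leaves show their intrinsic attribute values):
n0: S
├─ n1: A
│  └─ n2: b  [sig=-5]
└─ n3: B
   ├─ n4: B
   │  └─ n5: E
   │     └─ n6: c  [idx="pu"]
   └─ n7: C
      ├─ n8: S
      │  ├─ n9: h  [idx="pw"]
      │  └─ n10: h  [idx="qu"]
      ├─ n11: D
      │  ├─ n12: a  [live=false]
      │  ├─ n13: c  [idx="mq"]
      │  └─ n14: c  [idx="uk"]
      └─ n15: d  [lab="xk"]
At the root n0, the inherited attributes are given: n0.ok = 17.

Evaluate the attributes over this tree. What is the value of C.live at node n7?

6

1. n0.ok = 17  [given at root]
2. n1.wid = 3  [S.ok * 3 - 48]
3. n1.mk = "kp"  ["kp"]
4. n2.sig = -5  [terminal]
5. n1.cnt = false  [b.sig == A.wid]
6. n3.depth = true  [A.cnt == false]
7. n4.depth = true  [B₀.depth == true]
8. n5.key = 15  [15]
9. n5.mk = false  [false]
10. n6.idx = "pu"  [terminal]
11. n5.acc = true  [E.key > 14]
12. n4.cnt = 24  [24]
13. n7.lab = "wm"  ["wm"]
14. n8.ok = -7  [len(C.lab) - 9]
15. n9.idx = "pw"  [terminal]
16. n10.idx = "qu"  [terminal]
17. n8.val = 8  [8]
18. n8.env = 19  [S.ok * -2 + 5]
19. n8.acc = 21  [S.ok + 28]
20. n11.lim = false  [S.acc > 21]
21. n11.fin = true  [S.env > 18]
22. n11.hot = 28  [len(C.lab) + 26]
23. n12.live = false  [terminal]
24. n13.idx = "mq"  [terminal]
25. n14.idx = "uk"  [terminal]
26. n11.ok = 3  [D.hot - 25]
27. n15.lab = "xk"  [terminal]
28. n7.off = false  [S.val > 8]
29. n7.live = 6  [S.env + S.acc - 34]
30. n3.cnt = -2  [C.live - 8]
31. n0.val = 6  [(if A.cnt then S.ok else B.cnt) + 8]
32. n0.env = 11  [B.cnt + 13]
33. n0.acc = 0  [B.cnt + S.ok - 15]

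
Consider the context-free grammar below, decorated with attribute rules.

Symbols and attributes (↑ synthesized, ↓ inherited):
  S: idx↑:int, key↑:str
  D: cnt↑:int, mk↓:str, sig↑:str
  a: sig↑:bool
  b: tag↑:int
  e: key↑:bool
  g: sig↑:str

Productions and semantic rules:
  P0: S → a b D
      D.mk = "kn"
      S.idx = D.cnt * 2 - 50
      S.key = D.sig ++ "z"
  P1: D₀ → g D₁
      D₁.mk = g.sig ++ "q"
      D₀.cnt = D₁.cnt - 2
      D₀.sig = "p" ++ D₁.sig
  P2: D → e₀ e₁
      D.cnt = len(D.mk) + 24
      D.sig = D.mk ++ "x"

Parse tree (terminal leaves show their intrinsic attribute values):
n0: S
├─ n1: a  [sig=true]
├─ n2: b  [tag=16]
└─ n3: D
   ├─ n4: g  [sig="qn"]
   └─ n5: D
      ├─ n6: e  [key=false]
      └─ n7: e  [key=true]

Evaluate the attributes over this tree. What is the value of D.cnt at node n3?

1. n1.sig = true  [terminal]
2. n2.tag = 16  [terminal]
3. n3.mk = "kn"  ["kn"]
4. n4.sig = "qn"  [terminal]
5. n5.mk = "qnq"  [g.sig ++ "q"]
6. n6.key = false  [terminal]
7. n7.key = true  [terminal]
8. n5.cnt = 27  [len(D.mk) + 24]
9. n5.sig = "qnqx"  [D.mk ++ "x"]
10. n3.cnt = 25  [D₁.cnt - 2]
11. n3.sig = "pqnqx"  ["p" ++ D₁.sig]
12. n0.idx = 0  [D.cnt * 2 - 50]
13. n0.key = "pqnqxz"  [D.sig ++ "z"]

25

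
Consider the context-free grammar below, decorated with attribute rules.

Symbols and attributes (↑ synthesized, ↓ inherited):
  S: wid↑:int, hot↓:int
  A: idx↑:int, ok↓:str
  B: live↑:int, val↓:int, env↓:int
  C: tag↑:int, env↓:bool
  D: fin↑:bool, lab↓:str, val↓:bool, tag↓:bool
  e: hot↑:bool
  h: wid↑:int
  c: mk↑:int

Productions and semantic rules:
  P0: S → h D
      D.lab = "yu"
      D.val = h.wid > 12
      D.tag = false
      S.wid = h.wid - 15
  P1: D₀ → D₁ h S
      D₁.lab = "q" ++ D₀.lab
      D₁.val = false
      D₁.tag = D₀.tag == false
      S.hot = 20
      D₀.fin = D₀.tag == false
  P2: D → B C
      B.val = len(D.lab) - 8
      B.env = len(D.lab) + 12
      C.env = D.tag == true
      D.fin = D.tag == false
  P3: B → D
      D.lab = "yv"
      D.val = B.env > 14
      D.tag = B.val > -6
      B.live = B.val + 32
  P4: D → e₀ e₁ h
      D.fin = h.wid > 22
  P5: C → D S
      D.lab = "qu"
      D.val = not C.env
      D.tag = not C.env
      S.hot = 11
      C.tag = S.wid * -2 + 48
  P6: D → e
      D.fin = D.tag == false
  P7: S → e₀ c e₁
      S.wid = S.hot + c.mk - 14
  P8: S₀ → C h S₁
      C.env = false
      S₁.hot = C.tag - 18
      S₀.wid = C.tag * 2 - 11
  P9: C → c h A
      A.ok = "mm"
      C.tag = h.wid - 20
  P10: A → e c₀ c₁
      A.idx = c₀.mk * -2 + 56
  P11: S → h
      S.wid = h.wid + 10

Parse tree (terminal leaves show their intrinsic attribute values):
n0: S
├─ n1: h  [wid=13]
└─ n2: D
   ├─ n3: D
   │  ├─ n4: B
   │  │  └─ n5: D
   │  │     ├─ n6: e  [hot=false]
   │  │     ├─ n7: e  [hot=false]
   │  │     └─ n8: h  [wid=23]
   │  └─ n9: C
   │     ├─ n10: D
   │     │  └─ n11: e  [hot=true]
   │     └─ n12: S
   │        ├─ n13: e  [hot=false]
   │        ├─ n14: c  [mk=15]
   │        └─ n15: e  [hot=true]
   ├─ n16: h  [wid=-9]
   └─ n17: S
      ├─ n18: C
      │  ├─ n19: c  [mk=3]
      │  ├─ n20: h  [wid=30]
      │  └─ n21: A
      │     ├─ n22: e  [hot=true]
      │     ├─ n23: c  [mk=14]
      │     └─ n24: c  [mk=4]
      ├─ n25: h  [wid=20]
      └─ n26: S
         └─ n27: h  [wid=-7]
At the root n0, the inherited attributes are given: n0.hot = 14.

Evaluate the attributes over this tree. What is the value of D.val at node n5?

1. n0.hot = 14  [given at root]
2. n1.wid = 13  [terminal]
3. n2.lab = "yu"  ["yu"]
4. n2.val = true  [h.wid > 12]
5. n2.tag = false  [false]
6. n3.lab = "qyu"  ["q" ++ D₀.lab]
7. n3.val = false  [false]
8. n3.tag = true  [D₀.tag == false]
9. n4.val = -5  [len(D.lab) - 8]
10. n4.env = 15  [len(D.lab) + 12]
11. n5.lab = "yv"  ["yv"]
12. n5.val = true  [B.env > 14]
13. n5.tag = true  [B.val > -6]
14. n6.hot = false  [terminal]
15. n7.hot = false  [terminal]
16. n8.wid = 23  [terminal]
17. n5.fin = true  [h.wid > 22]
18. n4.live = 27  [B.val + 32]
19. n9.env = true  [D.tag == true]
20. n10.lab = "qu"  ["qu"]
21. n10.val = false  [not C.env]
22. n10.tag = false  [not C.env]
23. n11.hot = true  [terminal]
24. n10.fin = true  [D.tag == false]
25. n12.hot = 11  [11]
26. n13.hot = false  [terminal]
27. n14.mk = 15  [terminal]
28. n15.hot = true  [terminal]
29. n12.wid = 12  [S.hot + c.mk - 14]
30. n9.tag = 24  [S.wid * -2 + 48]
31. n3.fin = false  [D.tag == false]
32. n16.wid = -9  [terminal]
33. n17.hot = 20  [20]
34. n18.env = false  [false]
35. n19.mk = 3  [terminal]
36. n20.wid = 30  [terminal]
37. n21.ok = "mm"  ["mm"]
38. n22.hot = true  [terminal]
39. n23.mk = 14  [terminal]
40. n24.mk = 4  [terminal]
41. n21.idx = 28  [c₀.mk * -2 + 56]
42. n18.tag = 10  [h.wid - 20]
43. n25.wid = 20  [terminal]
44. n26.hot = -8  [C.tag - 18]
45. n27.wid = -7  [terminal]
46. n26.wid = 3  [h.wid + 10]
47. n17.wid = 9  [C.tag * 2 - 11]
48. n2.fin = true  [D₀.tag == false]
49. n0.wid = -2  [h.wid - 15]

true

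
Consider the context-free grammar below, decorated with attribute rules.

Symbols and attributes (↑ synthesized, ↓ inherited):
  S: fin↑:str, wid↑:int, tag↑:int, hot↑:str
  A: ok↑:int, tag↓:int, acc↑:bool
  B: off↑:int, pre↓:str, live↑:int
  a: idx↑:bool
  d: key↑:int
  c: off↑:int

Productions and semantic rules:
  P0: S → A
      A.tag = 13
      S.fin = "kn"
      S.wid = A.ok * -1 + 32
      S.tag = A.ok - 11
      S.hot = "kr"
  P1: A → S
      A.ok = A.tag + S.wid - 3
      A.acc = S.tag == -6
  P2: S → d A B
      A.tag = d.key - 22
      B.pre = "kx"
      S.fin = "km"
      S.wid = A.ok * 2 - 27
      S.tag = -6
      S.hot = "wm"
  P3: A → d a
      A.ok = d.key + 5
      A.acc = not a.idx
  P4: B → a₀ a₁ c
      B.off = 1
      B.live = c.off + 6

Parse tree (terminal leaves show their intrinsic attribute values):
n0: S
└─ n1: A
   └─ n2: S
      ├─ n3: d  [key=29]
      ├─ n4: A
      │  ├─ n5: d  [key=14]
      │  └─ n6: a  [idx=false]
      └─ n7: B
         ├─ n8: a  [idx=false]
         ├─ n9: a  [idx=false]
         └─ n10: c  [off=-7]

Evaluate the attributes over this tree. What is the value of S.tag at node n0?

10

1. n1.tag = 13  [13]
2. n3.key = 29  [terminal]
3. n4.tag = 7  [d.key - 22]
4. n5.key = 14  [terminal]
5. n6.idx = false  [terminal]
6. n4.ok = 19  [d.key + 5]
7. n4.acc = true  [not a.idx]
8. n7.pre = "kx"  ["kx"]
9. n8.idx = false  [terminal]
10. n9.idx = false  [terminal]
11. n10.off = -7  [terminal]
12. n7.off = 1  [1]
13. n7.live = -1  [c.off + 6]
14. n2.fin = "km"  ["km"]
15. n2.wid = 11  [A.ok * 2 - 27]
16. n2.tag = -6  [-6]
17. n2.hot = "wm"  ["wm"]
18. n1.ok = 21  [A.tag + S.wid - 3]
19. n1.acc = true  [S.tag == -6]
20. n0.fin = "kn"  ["kn"]
21. n0.wid = 11  [A.ok * -1 + 32]
22. n0.tag = 10  [A.ok - 11]
23. n0.hot = "kr"  ["kr"]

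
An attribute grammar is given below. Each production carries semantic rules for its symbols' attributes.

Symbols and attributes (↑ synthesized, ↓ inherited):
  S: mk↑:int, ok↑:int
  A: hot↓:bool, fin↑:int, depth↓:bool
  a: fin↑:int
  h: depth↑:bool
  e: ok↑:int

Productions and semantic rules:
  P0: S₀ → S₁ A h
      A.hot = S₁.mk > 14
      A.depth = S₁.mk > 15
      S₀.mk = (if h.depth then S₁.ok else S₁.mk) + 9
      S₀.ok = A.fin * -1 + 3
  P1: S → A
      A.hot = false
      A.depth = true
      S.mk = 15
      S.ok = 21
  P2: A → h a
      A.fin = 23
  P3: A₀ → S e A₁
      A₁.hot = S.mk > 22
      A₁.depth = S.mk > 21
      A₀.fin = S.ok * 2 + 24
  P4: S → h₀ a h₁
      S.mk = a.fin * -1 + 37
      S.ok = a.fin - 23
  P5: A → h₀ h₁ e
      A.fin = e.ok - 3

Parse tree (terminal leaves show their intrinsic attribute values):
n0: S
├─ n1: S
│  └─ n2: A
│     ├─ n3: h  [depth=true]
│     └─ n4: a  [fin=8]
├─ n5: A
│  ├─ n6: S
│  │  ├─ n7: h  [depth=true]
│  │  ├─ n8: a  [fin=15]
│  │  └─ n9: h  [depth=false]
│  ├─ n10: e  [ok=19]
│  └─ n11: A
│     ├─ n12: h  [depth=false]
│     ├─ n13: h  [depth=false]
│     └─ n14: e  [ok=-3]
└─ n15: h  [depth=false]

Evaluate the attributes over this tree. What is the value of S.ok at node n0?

1. n2.hot = false  [false]
2. n2.depth = true  [true]
3. n3.depth = true  [terminal]
4. n4.fin = 8  [terminal]
5. n2.fin = 23  [23]
6. n1.mk = 15  [15]
7. n1.ok = 21  [21]
8. n5.hot = true  [S₁.mk > 14]
9. n5.depth = false  [S₁.mk > 15]
10. n7.depth = true  [terminal]
11. n8.fin = 15  [terminal]
12. n9.depth = false  [terminal]
13. n6.mk = 22  [a.fin * -1 + 37]
14. n6.ok = -8  [a.fin - 23]
15. n10.ok = 19  [terminal]
16. n11.hot = false  [S.mk > 22]
17. n11.depth = true  [S.mk > 21]
18. n12.depth = false  [terminal]
19. n13.depth = false  [terminal]
20. n14.ok = -3  [terminal]
21. n11.fin = -6  [e.ok - 3]
22. n5.fin = 8  [S.ok * 2 + 24]
23. n15.depth = false  [terminal]
24. n0.mk = 24  [(if h.depth then S₁.ok else S₁.mk) + 9]
25. n0.ok = -5  [A.fin * -1 + 3]

-5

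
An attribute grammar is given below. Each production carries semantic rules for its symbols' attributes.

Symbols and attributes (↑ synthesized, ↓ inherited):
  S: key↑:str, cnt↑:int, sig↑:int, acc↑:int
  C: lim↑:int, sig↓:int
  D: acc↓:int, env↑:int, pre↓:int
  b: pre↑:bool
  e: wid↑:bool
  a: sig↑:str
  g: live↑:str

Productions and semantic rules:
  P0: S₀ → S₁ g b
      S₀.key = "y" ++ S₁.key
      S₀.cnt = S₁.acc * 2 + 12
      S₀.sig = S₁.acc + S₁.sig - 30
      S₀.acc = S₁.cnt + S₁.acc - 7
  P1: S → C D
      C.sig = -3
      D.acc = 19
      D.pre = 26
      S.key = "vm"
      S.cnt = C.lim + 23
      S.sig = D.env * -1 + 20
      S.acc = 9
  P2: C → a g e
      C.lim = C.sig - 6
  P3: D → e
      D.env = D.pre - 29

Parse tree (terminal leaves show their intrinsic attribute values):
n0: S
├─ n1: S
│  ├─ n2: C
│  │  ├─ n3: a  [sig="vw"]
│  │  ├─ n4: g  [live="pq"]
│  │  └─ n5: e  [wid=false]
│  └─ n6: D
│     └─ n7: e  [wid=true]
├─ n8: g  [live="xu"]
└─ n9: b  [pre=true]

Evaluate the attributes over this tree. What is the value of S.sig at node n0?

2

1. n2.sig = -3  [-3]
2. n3.sig = "vw"  [terminal]
3. n4.live = "pq"  [terminal]
4. n5.wid = false  [terminal]
5. n2.lim = -9  [C.sig - 6]
6. n6.acc = 19  [19]
7. n6.pre = 26  [26]
8. n7.wid = true  [terminal]
9. n6.env = -3  [D.pre - 29]
10. n1.key = "vm"  ["vm"]
11. n1.cnt = 14  [C.lim + 23]
12. n1.sig = 23  [D.env * -1 + 20]
13. n1.acc = 9  [9]
14. n8.live = "xu"  [terminal]
15. n9.pre = true  [terminal]
16. n0.key = "yvm"  ["y" ++ S₁.key]
17. n0.cnt = 30  [S₁.acc * 2 + 12]
18. n0.sig = 2  [S₁.acc + S₁.sig - 30]
19. n0.acc = 16  [S₁.cnt + S₁.acc - 7]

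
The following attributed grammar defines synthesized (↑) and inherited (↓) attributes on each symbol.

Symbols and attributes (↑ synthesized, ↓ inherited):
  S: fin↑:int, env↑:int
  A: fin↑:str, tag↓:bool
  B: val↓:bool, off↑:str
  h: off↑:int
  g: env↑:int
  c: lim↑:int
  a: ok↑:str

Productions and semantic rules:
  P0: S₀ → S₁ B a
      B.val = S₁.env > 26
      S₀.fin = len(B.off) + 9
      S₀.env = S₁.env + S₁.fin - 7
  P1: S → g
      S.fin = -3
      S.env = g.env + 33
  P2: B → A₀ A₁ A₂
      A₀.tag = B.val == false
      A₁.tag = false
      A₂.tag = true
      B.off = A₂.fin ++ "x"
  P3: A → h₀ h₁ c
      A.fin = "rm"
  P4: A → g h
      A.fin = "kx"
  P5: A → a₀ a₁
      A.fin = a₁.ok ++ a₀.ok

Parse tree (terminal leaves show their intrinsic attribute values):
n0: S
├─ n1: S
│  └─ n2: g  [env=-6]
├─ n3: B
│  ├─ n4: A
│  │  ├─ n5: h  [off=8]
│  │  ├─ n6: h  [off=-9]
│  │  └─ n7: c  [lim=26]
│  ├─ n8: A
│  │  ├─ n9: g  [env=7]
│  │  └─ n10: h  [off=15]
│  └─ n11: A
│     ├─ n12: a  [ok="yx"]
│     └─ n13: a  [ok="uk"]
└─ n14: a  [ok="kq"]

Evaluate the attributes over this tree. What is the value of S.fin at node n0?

14

1. n2.env = -6  [terminal]
2. n1.fin = -3  [-3]
3. n1.env = 27  [g.env + 33]
4. n3.val = true  [S₁.env > 26]
5. n4.tag = false  [B.val == false]
6. n5.off = 8  [terminal]
7. n6.off = -9  [terminal]
8. n7.lim = 26  [terminal]
9. n4.fin = "rm"  ["rm"]
10. n8.tag = false  [false]
11. n9.env = 7  [terminal]
12. n10.off = 15  [terminal]
13. n8.fin = "kx"  ["kx"]
14. n11.tag = true  [true]
15. n12.ok = "yx"  [terminal]
16. n13.ok = "uk"  [terminal]
17. n11.fin = "ukyx"  [a₁.ok ++ a₀.ok]
18. n3.off = "ukyxx"  [A₂.fin ++ "x"]
19. n14.ok = "kq"  [terminal]
20. n0.fin = 14  [len(B.off) + 9]
21. n0.env = 17  [S₁.env + S₁.fin - 7]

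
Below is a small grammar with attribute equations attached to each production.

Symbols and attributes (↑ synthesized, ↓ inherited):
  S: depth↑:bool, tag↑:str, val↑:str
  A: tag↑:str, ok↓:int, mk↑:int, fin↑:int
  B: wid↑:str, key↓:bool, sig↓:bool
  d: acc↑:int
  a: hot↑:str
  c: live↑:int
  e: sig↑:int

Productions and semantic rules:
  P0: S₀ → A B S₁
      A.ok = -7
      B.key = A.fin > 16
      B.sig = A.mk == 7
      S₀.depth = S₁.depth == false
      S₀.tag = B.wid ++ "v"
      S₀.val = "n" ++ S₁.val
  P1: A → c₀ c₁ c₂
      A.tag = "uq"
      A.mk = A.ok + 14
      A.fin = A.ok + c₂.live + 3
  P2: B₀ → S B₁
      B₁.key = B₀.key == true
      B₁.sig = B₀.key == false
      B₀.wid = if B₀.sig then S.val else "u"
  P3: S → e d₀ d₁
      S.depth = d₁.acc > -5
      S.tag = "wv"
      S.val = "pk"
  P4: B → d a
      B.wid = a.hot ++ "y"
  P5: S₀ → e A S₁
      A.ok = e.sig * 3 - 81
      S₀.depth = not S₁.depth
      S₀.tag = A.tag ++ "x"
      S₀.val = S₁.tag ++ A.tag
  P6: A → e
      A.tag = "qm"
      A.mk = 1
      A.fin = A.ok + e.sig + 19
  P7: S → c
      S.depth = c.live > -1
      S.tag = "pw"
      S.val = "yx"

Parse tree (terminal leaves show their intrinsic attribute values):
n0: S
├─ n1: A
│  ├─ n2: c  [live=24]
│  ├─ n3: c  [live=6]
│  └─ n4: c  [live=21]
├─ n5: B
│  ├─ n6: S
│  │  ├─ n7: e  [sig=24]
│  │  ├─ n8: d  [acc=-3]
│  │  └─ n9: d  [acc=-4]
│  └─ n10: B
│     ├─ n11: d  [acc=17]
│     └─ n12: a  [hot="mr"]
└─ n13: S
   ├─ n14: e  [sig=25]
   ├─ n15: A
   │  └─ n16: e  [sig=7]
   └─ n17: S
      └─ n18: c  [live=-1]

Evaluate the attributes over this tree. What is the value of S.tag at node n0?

1. n1.ok = -7  [-7]
2. n2.live = 24  [terminal]
3. n3.live = 6  [terminal]
4. n4.live = 21  [terminal]
5. n1.tag = "uq"  ["uq"]
6. n1.mk = 7  [A.ok + 14]
7. n1.fin = 17  [A.ok + c₂.live + 3]
8. n5.key = true  [A.fin > 16]
9. n5.sig = true  [A.mk == 7]
10. n7.sig = 24  [terminal]
11. n8.acc = -3  [terminal]
12. n9.acc = -4  [terminal]
13. n6.depth = true  [d₁.acc > -5]
14. n6.tag = "wv"  ["wv"]
15. n6.val = "pk"  ["pk"]
16. n10.key = true  [B₀.key == true]
17. n10.sig = false  [B₀.key == false]
18. n11.acc = 17  [terminal]
19. n12.hot = "mr"  [terminal]
20. n10.wid = "mry"  [a.hot ++ "y"]
21. n5.wid = "pk"  [if B₀.sig then S.val else "u"]
22. n14.sig = 25  [terminal]
23. n15.ok = -6  [e.sig * 3 - 81]
24. n16.sig = 7  [terminal]
25. n15.tag = "qm"  ["qm"]
26. n15.mk = 1  [1]
27. n15.fin = 20  [A.ok + e.sig + 19]
28. n18.live = -1  [terminal]
29. n17.depth = false  [c.live > -1]
30. n17.tag = "pw"  ["pw"]
31. n17.val = "yx"  ["yx"]
32. n13.depth = true  [not S₁.depth]
33. n13.tag = "qmx"  [A.tag ++ "x"]
34. n13.val = "pwqm"  [S₁.tag ++ A.tag]
35. n0.depth = false  [S₁.depth == false]
36. n0.tag = "pkv"  [B.wid ++ "v"]
37. n0.val = "npwqm"  ["n" ++ S₁.val]

"pkv"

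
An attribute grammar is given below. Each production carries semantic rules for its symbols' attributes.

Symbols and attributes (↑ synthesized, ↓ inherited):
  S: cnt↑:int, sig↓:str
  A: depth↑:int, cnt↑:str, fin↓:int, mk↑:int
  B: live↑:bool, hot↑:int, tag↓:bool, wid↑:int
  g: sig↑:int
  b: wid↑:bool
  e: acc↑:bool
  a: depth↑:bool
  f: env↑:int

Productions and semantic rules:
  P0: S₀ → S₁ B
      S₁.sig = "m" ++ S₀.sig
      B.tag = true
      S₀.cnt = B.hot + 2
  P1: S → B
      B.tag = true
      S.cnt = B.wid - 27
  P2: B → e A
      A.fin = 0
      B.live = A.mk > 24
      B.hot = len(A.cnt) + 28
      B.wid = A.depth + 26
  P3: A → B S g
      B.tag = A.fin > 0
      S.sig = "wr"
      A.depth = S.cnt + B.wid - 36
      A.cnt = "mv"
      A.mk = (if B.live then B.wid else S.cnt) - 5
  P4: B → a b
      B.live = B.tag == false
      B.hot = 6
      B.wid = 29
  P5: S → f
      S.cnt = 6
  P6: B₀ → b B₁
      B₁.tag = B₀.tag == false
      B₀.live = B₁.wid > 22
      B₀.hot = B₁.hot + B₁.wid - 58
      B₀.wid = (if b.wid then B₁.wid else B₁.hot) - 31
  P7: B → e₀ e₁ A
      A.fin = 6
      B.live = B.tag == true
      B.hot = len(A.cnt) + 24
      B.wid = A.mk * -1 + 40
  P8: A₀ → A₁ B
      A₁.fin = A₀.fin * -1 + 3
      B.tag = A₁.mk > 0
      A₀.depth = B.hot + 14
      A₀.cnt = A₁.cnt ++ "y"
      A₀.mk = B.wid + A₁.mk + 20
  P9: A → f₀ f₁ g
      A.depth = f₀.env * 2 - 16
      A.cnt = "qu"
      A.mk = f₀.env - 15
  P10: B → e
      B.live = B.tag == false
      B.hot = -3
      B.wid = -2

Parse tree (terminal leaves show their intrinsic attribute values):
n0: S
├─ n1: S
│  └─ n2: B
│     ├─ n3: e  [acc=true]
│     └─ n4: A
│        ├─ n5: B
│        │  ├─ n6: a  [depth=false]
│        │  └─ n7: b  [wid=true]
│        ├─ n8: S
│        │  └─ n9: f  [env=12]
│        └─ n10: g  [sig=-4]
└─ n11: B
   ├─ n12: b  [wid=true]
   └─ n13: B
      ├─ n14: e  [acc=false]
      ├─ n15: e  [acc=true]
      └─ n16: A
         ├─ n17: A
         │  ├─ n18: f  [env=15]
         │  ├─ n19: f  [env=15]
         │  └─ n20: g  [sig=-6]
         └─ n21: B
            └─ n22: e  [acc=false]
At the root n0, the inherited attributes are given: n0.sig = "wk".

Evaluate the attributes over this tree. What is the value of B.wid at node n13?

1. n0.sig = "wk"  [given at root]
2. n1.sig = "mwk"  ["m" ++ S₀.sig]
3. n2.tag = true  [true]
4. n3.acc = true  [terminal]
5. n4.fin = 0  [0]
6. n5.tag = false  [A.fin > 0]
7. n6.depth = false  [terminal]
8. n7.wid = true  [terminal]
9. n5.live = true  [B.tag == false]
10. n5.hot = 6  [6]
11. n5.wid = 29  [29]
12. n8.sig = "wr"  ["wr"]
13. n9.env = 12  [terminal]
14. n8.cnt = 6  [6]
15. n10.sig = -4  [terminal]
16. n4.depth = -1  [S.cnt + B.wid - 36]
17. n4.cnt = "mv"  ["mv"]
18. n4.mk = 24  [(if B.live then B.wid else S.cnt) - 5]
19. n2.live = false  [A.mk > 24]
20. n2.hot = 30  [len(A.cnt) + 28]
21. n2.wid = 25  [A.depth + 26]
22. n1.cnt = -2  [B.wid - 27]
23. n11.tag = true  [true]
24. n12.wid = true  [terminal]
25. n13.tag = false  [B₀.tag == false]
26. n14.acc = false  [terminal]
27. n15.acc = true  [terminal]
28. n16.fin = 6  [6]
29. n17.fin = -3  [A₀.fin * -1 + 3]
30. n18.env = 15  [terminal]
31. n19.env = 15  [terminal]
32. n20.sig = -6  [terminal]
33. n17.depth = 14  [f₀.env * 2 - 16]
34. n17.cnt = "qu"  ["qu"]
35. n17.mk = 0  [f₀.env - 15]
36. n21.tag = false  [A₁.mk > 0]
37. n22.acc = false  [terminal]
38. n21.live = true  [B.tag == false]
39. n21.hot = -3  [-3]
40. n21.wid = -2  [-2]
41. n16.depth = 11  [B.hot + 14]
42. n16.cnt = "quy"  [A₁.cnt ++ "y"]
43. n16.mk = 18  [B.wid + A₁.mk + 20]
44. n13.live = false  [B.tag == true]
45. n13.hot = 27  [len(A.cnt) + 24]
46. n13.wid = 22  [A.mk * -1 + 40]
47. n11.live = false  [B₁.wid > 22]
48. n11.hot = -9  [B₁.hot + B₁.wid - 58]
49. n11.wid = -9  [(if b.wid then B₁.wid else B₁.hot) - 31]
50. n0.cnt = -7  [B.hot + 2]

22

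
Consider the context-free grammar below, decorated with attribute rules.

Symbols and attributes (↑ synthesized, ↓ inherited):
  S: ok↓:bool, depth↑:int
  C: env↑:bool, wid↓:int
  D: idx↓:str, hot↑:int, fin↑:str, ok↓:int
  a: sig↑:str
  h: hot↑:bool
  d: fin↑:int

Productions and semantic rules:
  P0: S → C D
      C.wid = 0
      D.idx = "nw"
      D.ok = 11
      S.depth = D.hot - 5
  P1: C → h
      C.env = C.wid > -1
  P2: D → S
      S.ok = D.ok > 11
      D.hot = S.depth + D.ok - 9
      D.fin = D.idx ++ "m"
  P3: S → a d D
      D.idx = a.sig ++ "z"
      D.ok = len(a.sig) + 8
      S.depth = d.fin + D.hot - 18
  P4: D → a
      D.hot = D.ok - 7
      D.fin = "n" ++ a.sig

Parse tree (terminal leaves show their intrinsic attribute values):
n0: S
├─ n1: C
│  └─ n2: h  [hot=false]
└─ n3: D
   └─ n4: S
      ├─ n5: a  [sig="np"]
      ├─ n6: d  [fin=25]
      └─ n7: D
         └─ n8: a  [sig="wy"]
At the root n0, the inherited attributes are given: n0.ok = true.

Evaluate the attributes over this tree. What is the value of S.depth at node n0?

1. n0.ok = true  [given at root]
2. n1.wid = 0  [0]
3. n2.hot = false  [terminal]
4. n1.env = true  [C.wid > -1]
5. n3.idx = "nw"  ["nw"]
6. n3.ok = 11  [11]
7. n4.ok = false  [D.ok > 11]
8. n5.sig = "np"  [terminal]
9. n6.fin = 25  [terminal]
10. n7.idx = "npz"  [a.sig ++ "z"]
11. n7.ok = 10  [len(a.sig) + 8]
12. n8.sig = "wy"  [terminal]
13. n7.hot = 3  [D.ok - 7]
14. n7.fin = "nwy"  ["n" ++ a.sig]
15. n4.depth = 10  [d.fin + D.hot - 18]
16. n3.hot = 12  [S.depth + D.ok - 9]
17. n3.fin = "nwm"  [D.idx ++ "m"]
18. n0.depth = 7  [D.hot - 5]

7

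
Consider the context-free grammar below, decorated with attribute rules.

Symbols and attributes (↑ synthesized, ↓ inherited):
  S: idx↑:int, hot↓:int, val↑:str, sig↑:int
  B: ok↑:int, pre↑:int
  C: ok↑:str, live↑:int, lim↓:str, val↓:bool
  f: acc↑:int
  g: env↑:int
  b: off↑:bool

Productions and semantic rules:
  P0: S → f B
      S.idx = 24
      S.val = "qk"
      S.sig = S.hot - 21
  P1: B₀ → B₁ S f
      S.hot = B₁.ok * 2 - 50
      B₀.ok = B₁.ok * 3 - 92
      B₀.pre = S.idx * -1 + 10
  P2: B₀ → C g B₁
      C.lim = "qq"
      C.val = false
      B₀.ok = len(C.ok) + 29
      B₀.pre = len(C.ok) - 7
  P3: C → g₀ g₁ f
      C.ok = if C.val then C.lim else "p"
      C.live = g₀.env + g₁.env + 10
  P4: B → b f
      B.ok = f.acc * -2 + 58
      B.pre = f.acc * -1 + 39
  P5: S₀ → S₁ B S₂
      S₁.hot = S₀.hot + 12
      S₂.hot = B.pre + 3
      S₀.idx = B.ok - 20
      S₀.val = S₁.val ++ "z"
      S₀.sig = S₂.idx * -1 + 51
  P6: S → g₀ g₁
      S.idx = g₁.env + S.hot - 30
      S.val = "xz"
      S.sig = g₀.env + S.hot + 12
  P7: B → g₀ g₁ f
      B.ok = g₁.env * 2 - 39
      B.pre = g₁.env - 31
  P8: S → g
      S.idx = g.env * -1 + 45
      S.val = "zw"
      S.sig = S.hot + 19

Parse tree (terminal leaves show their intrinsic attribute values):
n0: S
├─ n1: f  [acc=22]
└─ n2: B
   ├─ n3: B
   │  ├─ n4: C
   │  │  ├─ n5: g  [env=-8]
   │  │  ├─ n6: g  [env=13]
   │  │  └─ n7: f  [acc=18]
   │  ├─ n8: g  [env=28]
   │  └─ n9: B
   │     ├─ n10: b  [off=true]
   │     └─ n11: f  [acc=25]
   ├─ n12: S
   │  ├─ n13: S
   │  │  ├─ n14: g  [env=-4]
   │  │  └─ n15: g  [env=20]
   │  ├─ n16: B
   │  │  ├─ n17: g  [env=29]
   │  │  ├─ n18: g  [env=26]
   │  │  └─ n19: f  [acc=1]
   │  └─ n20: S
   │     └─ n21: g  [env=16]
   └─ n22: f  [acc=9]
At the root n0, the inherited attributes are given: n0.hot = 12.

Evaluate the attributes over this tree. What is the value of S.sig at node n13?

30

1. n0.hot = 12  [given at root]
2. n1.acc = 22  [terminal]
3. n4.lim = "qq"  ["qq"]
4. n4.val = false  [false]
5. n5.env = -8  [terminal]
6. n6.env = 13  [terminal]
7. n7.acc = 18  [terminal]
8. n4.ok = "p"  [if C.val then C.lim else "p"]
9. n4.live = 15  [g₀.env + g₁.env + 10]
10. n8.env = 28  [terminal]
11. n10.off = true  [terminal]
12. n11.acc = 25  [terminal]
13. n9.ok = 8  [f.acc * -2 + 58]
14. n9.pre = 14  [f.acc * -1 + 39]
15. n3.ok = 30  [len(C.ok) + 29]
16. n3.pre = -6  [len(C.ok) - 7]
17. n12.hot = 10  [B₁.ok * 2 - 50]
18. n13.hot = 22  [S₀.hot + 12]
19. n14.env = -4  [terminal]
20. n15.env = 20  [terminal]
21. n13.idx = 12  [g₁.env + S.hot - 30]
22. n13.val = "xz"  ["xz"]
23. n13.sig = 30  [g₀.env + S.hot + 12]
24. n17.env = 29  [terminal]
25. n18.env = 26  [terminal]
26. n19.acc = 1  [terminal]
27. n16.ok = 13  [g₁.env * 2 - 39]
28. n16.pre = -5  [g₁.env - 31]
29. n20.hot = -2  [B.pre + 3]
30. n21.env = 16  [terminal]
31. n20.idx = 29  [g.env * -1 + 45]
32. n20.val = "zw"  ["zw"]
33. n20.sig = 17  [S.hot + 19]
34. n12.idx = -7  [B.ok - 20]
35. n12.val = "xzz"  [S₁.val ++ "z"]
36. n12.sig = 22  [S₂.idx * -1 + 51]
37. n22.acc = 9  [terminal]
38. n2.ok = -2  [B₁.ok * 3 - 92]
39. n2.pre = 17  [S.idx * -1 + 10]
40. n0.idx = 24  [24]
41. n0.val = "qk"  ["qk"]
42. n0.sig = -9  [S.hot - 21]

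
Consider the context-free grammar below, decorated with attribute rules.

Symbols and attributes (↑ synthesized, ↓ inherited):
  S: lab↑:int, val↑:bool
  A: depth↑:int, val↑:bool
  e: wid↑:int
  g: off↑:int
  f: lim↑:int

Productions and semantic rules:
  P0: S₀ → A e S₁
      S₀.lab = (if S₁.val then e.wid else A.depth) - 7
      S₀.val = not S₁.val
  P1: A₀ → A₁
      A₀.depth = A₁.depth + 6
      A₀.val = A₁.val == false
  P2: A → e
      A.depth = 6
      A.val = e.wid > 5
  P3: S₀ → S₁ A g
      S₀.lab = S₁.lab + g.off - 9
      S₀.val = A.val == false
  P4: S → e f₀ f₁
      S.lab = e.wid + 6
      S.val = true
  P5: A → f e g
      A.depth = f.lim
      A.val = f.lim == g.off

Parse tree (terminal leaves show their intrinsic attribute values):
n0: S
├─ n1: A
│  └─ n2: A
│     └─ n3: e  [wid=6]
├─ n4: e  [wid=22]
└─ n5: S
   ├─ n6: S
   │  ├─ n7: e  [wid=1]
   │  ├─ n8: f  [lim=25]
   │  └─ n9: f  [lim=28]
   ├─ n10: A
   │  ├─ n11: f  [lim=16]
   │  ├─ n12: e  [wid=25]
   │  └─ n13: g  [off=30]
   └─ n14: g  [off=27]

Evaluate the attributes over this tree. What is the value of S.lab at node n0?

15

1. n3.wid = 6  [terminal]
2. n2.depth = 6  [6]
3. n2.val = true  [e.wid > 5]
4. n1.depth = 12  [A₁.depth + 6]
5. n1.val = false  [A₁.val == false]
6. n4.wid = 22  [terminal]
7. n7.wid = 1  [terminal]
8. n8.lim = 25  [terminal]
9. n9.lim = 28  [terminal]
10. n6.lab = 7  [e.wid + 6]
11. n6.val = true  [true]
12. n11.lim = 16  [terminal]
13. n12.wid = 25  [terminal]
14. n13.off = 30  [terminal]
15. n10.depth = 16  [f.lim]
16. n10.val = false  [f.lim == g.off]
17. n14.off = 27  [terminal]
18. n5.lab = 25  [S₁.lab + g.off - 9]
19. n5.val = true  [A.val == false]
20. n0.lab = 15  [(if S₁.val then e.wid else A.depth) - 7]
21. n0.val = false  [not S₁.val]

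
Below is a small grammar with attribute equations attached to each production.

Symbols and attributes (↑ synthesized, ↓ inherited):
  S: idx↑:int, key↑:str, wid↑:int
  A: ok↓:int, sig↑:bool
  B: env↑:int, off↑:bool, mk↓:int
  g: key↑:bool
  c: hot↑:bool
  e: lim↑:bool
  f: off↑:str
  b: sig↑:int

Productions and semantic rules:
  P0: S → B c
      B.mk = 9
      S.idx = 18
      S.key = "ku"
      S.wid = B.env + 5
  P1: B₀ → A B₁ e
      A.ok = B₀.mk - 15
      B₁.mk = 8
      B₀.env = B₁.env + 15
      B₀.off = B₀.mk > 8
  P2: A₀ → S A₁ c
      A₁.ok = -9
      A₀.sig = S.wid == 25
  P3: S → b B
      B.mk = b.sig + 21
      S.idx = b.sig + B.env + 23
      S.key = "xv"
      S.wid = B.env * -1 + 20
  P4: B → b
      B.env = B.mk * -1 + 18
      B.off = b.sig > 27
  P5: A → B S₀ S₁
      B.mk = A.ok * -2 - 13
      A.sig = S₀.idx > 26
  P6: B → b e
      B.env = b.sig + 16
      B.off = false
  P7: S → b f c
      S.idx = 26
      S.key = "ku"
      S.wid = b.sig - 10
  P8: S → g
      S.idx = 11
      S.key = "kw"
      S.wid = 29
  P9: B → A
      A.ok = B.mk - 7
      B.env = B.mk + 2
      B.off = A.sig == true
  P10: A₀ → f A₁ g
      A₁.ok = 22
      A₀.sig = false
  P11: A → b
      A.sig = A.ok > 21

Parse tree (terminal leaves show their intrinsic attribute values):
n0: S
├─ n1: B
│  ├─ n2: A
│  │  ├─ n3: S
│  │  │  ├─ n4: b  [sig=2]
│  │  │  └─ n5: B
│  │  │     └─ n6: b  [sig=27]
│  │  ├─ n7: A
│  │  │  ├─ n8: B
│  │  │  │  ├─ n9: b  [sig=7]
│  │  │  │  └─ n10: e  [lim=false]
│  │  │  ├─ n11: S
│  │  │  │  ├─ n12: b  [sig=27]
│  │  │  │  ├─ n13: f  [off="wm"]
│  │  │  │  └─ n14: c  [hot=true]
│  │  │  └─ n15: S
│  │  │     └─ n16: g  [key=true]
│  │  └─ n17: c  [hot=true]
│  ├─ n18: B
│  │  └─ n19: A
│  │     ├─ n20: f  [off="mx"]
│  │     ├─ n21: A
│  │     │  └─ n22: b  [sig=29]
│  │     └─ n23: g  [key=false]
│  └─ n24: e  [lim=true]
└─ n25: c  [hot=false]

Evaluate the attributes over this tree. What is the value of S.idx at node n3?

1. n1.mk = 9  [9]
2. n2.ok = -6  [B₀.mk - 15]
3. n4.sig = 2  [terminal]
4. n5.mk = 23  [b.sig + 21]
5. n6.sig = 27  [terminal]
6. n5.env = -5  [B.mk * -1 + 18]
7. n5.off = false  [b.sig > 27]
8. n3.idx = 20  [b.sig + B.env + 23]
9. n3.key = "xv"  ["xv"]
10. n3.wid = 25  [B.env * -1 + 20]
11. n7.ok = -9  [-9]
12. n8.mk = 5  [A.ok * -2 - 13]
13. n9.sig = 7  [terminal]
14. n10.lim = false  [terminal]
15. n8.env = 23  [b.sig + 16]
16. n8.off = false  [false]
17. n12.sig = 27  [terminal]
18. n13.off = "wm"  [terminal]
19. n14.hot = true  [terminal]
20. n11.idx = 26  [26]
21. n11.key = "ku"  ["ku"]
22. n11.wid = 17  [b.sig - 10]
23. n16.key = true  [terminal]
24. n15.idx = 11  [11]
25. n15.key = "kw"  ["kw"]
26. n15.wid = 29  [29]
27. n7.sig = false  [S₀.idx > 26]
28. n17.hot = true  [terminal]
29. n2.sig = true  [S.wid == 25]
30. n18.mk = 8  [8]
31. n19.ok = 1  [B.mk - 7]
32. n20.off = "mx"  [terminal]
33. n21.ok = 22  [22]
34. n22.sig = 29  [terminal]
35. n21.sig = true  [A.ok > 21]
36. n23.key = false  [terminal]
37. n19.sig = false  [false]
38. n18.env = 10  [B.mk + 2]
39. n18.off = false  [A.sig == true]
40. n24.lim = true  [terminal]
41. n1.env = 25  [B₁.env + 15]
42. n1.off = true  [B₀.mk > 8]
43. n25.hot = false  [terminal]
44. n0.idx = 18  [18]
45. n0.key = "ku"  ["ku"]
46. n0.wid = 30  [B.env + 5]

20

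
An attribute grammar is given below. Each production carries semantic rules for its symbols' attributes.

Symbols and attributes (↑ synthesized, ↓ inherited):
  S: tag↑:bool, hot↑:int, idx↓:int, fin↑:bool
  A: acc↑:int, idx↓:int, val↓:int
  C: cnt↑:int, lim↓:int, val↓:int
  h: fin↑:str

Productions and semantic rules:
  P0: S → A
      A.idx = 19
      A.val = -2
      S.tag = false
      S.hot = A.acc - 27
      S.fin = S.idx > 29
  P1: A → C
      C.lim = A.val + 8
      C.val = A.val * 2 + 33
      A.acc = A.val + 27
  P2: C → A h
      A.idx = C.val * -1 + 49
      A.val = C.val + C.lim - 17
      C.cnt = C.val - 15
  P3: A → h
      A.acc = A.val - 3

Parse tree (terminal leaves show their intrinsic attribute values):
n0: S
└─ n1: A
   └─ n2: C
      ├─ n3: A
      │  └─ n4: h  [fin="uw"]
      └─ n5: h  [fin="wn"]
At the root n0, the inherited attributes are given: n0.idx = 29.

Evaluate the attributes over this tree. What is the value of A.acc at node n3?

15

1. n0.idx = 29  [given at root]
2. n1.idx = 19  [19]
3. n1.val = -2  [-2]
4. n2.lim = 6  [A.val + 8]
5. n2.val = 29  [A.val * 2 + 33]
6. n3.idx = 20  [C.val * -1 + 49]
7. n3.val = 18  [C.val + C.lim - 17]
8. n4.fin = "uw"  [terminal]
9. n3.acc = 15  [A.val - 3]
10. n5.fin = "wn"  [terminal]
11. n2.cnt = 14  [C.val - 15]
12. n1.acc = 25  [A.val + 27]
13. n0.tag = false  [false]
14. n0.hot = -2  [A.acc - 27]
15. n0.fin = false  [S.idx > 29]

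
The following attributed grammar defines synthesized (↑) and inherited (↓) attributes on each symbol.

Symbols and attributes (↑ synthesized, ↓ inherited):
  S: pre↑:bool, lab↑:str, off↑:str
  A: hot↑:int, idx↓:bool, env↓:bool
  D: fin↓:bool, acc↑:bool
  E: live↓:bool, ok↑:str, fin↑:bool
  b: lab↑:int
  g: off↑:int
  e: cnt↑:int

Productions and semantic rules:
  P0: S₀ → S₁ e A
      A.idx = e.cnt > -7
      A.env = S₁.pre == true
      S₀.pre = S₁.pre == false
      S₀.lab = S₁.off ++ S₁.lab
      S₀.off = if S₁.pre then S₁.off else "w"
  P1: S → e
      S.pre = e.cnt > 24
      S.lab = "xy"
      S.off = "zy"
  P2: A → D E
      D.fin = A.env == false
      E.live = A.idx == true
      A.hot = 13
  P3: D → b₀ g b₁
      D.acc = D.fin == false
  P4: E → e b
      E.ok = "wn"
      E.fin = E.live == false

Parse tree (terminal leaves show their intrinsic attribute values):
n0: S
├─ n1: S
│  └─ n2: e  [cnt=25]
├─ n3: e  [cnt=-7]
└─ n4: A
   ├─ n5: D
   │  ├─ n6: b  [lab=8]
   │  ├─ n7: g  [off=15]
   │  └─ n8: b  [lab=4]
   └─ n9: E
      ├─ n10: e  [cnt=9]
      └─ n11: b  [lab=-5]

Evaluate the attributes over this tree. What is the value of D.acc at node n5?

true

1. n2.cnt = 25  [terminal]
2. n1.pre = true  [e.cnt > 24]
3. n1.lab = "xy"  ["xy"]
4. n1.off = "zy"  ["zy"]
5. n3.cnt = -7  [terminal]
6. n4.idx = false  [e.cnt > -7]
7. n4.env = true  [S₁.pre == true]
8. n5.fin = false  [A.env == false]
9. n6.lab = 8  [terminal]
10. n7.off = 15  [terminal]
11. n8.lab = 4  [terminal]
12. n5.acc = true  [D.fin == false]
13. n9.live = false  [A.idx == true]
14. n10.cnt = 9  [terminal]
15. n11.lab = -5  [terminal]
16. n9.ok = "wn"  ["wn"]
17. n9.fin = true  [E.live == false]
18. n4.hot = 13  [13]
19. n0.pre = false  [S₁.pre == false]
20. n0.lab = "zyxy"  [S₁.off ++ S₁.lab]
21. n0.off = "zy"  [if S₁.pre then S₁.off else "w"]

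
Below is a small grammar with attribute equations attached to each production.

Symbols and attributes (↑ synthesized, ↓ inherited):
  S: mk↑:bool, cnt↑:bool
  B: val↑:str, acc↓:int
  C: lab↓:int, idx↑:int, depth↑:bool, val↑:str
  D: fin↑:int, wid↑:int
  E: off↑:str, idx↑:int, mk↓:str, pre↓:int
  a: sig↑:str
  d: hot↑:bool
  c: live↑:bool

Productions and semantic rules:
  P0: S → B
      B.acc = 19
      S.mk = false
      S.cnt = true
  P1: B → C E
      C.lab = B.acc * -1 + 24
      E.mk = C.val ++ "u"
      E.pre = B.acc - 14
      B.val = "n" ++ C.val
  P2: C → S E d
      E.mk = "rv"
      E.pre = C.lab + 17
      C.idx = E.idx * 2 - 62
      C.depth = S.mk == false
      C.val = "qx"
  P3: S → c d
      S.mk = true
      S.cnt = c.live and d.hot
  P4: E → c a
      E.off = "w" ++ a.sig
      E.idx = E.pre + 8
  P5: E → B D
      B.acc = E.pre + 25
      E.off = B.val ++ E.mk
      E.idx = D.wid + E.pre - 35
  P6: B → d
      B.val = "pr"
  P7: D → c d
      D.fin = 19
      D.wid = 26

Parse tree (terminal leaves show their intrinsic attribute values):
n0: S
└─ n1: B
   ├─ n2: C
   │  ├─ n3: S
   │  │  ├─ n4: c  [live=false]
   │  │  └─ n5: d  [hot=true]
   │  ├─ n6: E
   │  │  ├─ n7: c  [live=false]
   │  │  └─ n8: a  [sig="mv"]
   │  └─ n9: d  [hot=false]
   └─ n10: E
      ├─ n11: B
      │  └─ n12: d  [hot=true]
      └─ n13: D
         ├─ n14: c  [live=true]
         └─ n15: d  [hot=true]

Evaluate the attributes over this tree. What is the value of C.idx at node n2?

1. n1.acc = 19  [19]
2. n2.lab = 5  [B.acc * -1 + 24]
3. n4.live = false  [terminal]
4. n5.hot = true  [terminal]
5. n3.mk = true  [true]
6. n3.cnt = false  [c.live and d.hot]
7. n6.mk = "rv"  ["rv"]
8. n6.pre = 22  [C.lab + 17]
9. n7.live = false  [terminal]
10. n8.sig = "mv"  [terminal]
11. n6.off = "wmv"  ["w" ++ a.sig]
12. n6.idx = 30  [E.pre + 8]
13. n9.hot = false  [terminal]
14. n2.idx = -2  [E.idx * 2 - 62]
15. n2.depth = false  [S.mk == false]
16. n2.val = "qx"  ["qx"]
17. n10.mk = "qxu"  [C.val ++ "u"]
18. n10.pre = 5  [B.acc - 14]
19. n11.acc = 30  [E.pre + 25]
20. n12.hot = true  [terminal]
21. n11.val = "pr"  ["pr"]
22. n14.live = true  [terminal]
23. n15.hot = true  [terminal]
24. n13.fin = 19  [19]
25. n13.wid = 26  [26]
26. n10.off = "prqxu"  [B.val ++ E.mk]
27. n10.idx = -4  [D.wid + E.pre - 35]
28. n1.val = "nqx"  ["n" ++ C.val]
29. n0.mk = false  [false]
30. n0.cnt = true  [true]

-2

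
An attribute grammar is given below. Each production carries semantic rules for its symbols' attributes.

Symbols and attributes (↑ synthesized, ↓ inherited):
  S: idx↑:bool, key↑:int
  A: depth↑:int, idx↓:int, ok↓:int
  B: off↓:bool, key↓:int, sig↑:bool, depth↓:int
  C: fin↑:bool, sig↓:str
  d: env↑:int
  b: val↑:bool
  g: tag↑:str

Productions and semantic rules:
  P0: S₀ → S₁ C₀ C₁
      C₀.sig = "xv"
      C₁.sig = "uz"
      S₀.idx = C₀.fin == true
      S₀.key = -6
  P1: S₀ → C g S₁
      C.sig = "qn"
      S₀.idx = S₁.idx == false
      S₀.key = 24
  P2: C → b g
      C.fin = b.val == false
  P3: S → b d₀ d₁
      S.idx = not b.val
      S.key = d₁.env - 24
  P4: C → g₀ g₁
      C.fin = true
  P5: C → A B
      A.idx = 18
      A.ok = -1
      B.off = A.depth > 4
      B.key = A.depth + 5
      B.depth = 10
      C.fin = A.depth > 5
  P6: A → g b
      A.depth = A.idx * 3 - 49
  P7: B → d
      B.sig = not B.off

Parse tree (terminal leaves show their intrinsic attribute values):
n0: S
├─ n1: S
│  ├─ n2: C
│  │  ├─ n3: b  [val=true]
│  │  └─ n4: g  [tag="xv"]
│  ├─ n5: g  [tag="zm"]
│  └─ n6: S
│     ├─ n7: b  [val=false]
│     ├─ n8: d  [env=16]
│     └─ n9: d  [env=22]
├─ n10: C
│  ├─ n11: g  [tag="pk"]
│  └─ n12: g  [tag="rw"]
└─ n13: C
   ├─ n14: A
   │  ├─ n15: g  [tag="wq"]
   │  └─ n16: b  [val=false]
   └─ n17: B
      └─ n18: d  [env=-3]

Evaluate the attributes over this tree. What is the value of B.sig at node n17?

false

1. n2.sig = "qn"  ["qn"]
2. n3.val = true  [terminal]
3. n4.tag = "xv"  [terminal]
4. n2.fin = false  [b.val == false]
5. n5.tag = "zm"  [terminal]
6. n7.val = false  [terminal]
7. n8.env = 16  [terminal]
8. n9.env = 22  [terminal]
9. n6.idx = true  [not b.val]
10. n6.key = -2  [d₁.env - 24]
11. n1.idx = false  [S₁.idx == false]
12. n1.key = 24  [24]
13. n10.sig = "xv"  ["xv"]
14. n11.tag = "pk"  [terminal]
15. n12.tag = "rw"  [terminal]
16. n10.fin = true  [true]
17. n13.sig = "uz"  ["uz"]
18. n14.idx = 18  [18]
19. n14.ok = -1  [-1]
20. n15.tag = "wq"  [terminal]
21. n16.val = false  [terminal]
22. n14.depth = 5  [A.idx * 3 - 49]
23. n17.off = true  [A.depth > 4]
24. n17.key = 10  [A.depth + 5]
25. n17.depth = 10  [10]
26. n18.env = -3  [terminal]
27. n17.sig = false  [not B.off]
28. n13.fin = false  [A.depth > 5]
29. n0.idx = true  [C₀.fin == true]
30. n0.key = -6  [-6]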